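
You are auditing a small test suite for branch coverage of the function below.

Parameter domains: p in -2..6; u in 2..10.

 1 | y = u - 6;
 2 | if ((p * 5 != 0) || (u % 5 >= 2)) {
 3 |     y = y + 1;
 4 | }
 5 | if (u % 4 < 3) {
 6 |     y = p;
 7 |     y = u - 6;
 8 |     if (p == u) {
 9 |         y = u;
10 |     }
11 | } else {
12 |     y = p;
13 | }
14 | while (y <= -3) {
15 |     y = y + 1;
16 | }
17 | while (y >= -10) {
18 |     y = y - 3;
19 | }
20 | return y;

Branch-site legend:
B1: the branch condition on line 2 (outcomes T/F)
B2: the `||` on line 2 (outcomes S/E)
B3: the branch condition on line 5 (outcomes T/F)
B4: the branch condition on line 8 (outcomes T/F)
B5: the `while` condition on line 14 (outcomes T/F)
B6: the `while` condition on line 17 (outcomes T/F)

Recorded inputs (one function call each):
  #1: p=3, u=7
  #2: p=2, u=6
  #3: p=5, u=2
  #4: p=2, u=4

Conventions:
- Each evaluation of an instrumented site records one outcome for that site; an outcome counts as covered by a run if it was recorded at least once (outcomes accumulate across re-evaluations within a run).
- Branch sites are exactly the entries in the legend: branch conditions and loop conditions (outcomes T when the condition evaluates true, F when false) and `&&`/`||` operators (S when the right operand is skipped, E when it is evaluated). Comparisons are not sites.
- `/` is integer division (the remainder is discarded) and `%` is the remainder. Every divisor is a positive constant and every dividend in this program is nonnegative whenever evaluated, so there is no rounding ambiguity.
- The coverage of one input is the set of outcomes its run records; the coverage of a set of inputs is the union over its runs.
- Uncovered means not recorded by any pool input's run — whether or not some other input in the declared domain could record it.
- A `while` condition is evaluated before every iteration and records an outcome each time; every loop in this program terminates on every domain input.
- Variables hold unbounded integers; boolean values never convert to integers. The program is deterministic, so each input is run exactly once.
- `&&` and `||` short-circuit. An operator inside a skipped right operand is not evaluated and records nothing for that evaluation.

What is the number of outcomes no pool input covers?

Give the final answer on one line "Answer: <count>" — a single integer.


run #1 (p=3, u=7) records B1=T, B2=S, B3=F, B5=F, B6=T, B6=F
run #2 (p=2, u=6) records B1=T, B2=S, B3=T, B4=F, B5=F, B6=T, B6=F
run #3 (p=5, u=2) records B1=T, B2=S, B3=T, B4=F, B5=T, B5=F, B6=T, B6=F
run #4 (p=2, u=4) records B1=T, B2=S, B3=T, B4=F, B5=F, B6=T, B6=F
union over the pool: B1=T, B2=S, B3=T, B3=F, B4=F, B5=T, B5=F, B6=T, B6=F
uncovered (3 of 12): B1=F, B2=E, B4=T
Answer: 3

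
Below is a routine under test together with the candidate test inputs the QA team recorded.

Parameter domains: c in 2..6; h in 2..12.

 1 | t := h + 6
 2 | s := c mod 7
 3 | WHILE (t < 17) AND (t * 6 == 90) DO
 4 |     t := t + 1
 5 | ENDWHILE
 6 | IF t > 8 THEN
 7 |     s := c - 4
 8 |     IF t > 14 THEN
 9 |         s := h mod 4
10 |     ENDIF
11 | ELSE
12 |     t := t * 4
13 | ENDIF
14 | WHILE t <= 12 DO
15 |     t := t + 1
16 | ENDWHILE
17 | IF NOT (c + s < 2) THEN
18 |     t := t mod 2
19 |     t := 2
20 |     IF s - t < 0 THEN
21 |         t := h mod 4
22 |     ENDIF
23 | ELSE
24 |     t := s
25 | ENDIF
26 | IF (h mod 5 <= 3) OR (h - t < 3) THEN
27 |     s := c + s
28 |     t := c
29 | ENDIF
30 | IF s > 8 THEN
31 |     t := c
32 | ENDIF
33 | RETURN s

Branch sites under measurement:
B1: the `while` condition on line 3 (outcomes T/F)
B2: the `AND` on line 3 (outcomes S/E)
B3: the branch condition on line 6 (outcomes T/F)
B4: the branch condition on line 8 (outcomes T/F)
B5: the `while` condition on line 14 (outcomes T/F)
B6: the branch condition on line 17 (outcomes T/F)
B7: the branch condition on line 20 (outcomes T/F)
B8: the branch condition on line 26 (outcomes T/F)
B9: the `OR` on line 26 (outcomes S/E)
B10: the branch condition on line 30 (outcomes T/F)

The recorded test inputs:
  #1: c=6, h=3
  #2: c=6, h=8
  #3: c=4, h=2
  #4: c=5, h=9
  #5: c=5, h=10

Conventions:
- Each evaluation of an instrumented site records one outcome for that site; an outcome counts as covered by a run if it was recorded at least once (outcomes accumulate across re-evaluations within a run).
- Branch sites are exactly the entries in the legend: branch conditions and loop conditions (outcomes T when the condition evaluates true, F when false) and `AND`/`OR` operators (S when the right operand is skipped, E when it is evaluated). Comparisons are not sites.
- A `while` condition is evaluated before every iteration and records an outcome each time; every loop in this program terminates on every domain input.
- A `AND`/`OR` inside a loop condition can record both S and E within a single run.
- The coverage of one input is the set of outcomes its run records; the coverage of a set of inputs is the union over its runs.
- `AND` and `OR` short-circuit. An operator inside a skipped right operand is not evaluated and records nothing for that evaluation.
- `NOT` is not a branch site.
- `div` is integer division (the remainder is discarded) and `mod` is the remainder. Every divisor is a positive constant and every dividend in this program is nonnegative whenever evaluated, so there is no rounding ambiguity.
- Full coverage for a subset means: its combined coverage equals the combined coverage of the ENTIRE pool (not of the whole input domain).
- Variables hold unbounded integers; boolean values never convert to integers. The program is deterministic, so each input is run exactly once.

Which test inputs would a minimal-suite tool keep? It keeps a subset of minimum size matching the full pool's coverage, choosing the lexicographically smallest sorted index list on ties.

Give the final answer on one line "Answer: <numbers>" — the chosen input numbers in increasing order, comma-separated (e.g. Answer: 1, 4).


input #1 (c=6, h=3): covers B1=F, B2=E, B3=T, B4=F, B5=T, B5=F, B6=T, B7=F, B8=T, B9=S, B10=F
input #2 (c=6, h=8): covers B1=F, B2=E, B3=T, B4=F, B5=F, B6=T, B7=F, B8=T, B9=S, B10=F
input #3 (c=4, h=2): covers B1=F, B2=E, B3=F, B5=F, B6=T, B7=F, B8=T, B9=S, B10=F
input #4 (c=5, h=9): covers B1=T, B1=F, B2=E, B3=T, B4=T, B5=F, B6=T, B7=T, B8=F, B9=E, B10=F
input #5 (c=5, h=10): covers B1=F, B2=E, B3=T, B4=T, B5=F, B6=T, B7=F, B8=T, B9=S, B10=F
the full pool covers 17 outcomes: B1=T, B1=F, B2=E, B3=T, B3=F, B4=T, B4=F, B5=T, B5=F, B6=T, B7=T, B7=F, B8=T, B8=F, B9=S, B9=E, B10=F
every size-1 subset falls short of the 17 outcomes (best: 11/17)
every size-2 subset falls short of the 17 outcomes (best: 16/17)
the canonical winner is {1, 3, 4}: size 3, full 17-outcome coverage, earliest index list among size-3 covers
Answer: 1, 3, 4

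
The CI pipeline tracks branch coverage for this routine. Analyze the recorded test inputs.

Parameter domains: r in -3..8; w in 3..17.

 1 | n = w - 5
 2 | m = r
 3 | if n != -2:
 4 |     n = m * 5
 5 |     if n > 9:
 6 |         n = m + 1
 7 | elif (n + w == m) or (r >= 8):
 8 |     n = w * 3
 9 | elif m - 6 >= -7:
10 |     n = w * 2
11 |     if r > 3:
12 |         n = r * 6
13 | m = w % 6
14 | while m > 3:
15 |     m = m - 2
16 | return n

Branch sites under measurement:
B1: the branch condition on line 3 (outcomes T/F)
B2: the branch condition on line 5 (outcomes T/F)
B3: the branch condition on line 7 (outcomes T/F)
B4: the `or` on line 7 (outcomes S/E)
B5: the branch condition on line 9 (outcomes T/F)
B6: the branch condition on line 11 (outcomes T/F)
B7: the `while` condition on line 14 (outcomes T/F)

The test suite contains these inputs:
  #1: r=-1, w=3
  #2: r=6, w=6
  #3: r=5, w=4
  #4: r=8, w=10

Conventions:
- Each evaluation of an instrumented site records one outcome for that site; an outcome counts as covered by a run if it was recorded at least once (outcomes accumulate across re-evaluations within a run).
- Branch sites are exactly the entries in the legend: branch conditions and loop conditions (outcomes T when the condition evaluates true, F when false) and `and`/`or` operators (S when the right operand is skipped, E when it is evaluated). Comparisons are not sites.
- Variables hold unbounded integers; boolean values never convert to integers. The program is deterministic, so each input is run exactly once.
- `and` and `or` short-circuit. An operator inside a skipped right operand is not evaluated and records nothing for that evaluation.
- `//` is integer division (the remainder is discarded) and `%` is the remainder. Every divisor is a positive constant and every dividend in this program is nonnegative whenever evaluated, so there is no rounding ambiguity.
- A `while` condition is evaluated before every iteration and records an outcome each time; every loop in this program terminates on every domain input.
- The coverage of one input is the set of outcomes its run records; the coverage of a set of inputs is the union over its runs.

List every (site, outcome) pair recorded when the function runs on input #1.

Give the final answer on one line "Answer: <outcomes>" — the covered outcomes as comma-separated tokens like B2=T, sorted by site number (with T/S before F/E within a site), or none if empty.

Running input #1 (r=-1, w=3), event by event:
  B1->F, B4->E, B3->F, B5->T, B6->F, B7->F
as a set, this run covers: B1=F, B3=F, B4=E, B5=T, B6=F, B7=F

Answer: B1=F, B3=F, B4=E, B5=T, B6=F, B7=F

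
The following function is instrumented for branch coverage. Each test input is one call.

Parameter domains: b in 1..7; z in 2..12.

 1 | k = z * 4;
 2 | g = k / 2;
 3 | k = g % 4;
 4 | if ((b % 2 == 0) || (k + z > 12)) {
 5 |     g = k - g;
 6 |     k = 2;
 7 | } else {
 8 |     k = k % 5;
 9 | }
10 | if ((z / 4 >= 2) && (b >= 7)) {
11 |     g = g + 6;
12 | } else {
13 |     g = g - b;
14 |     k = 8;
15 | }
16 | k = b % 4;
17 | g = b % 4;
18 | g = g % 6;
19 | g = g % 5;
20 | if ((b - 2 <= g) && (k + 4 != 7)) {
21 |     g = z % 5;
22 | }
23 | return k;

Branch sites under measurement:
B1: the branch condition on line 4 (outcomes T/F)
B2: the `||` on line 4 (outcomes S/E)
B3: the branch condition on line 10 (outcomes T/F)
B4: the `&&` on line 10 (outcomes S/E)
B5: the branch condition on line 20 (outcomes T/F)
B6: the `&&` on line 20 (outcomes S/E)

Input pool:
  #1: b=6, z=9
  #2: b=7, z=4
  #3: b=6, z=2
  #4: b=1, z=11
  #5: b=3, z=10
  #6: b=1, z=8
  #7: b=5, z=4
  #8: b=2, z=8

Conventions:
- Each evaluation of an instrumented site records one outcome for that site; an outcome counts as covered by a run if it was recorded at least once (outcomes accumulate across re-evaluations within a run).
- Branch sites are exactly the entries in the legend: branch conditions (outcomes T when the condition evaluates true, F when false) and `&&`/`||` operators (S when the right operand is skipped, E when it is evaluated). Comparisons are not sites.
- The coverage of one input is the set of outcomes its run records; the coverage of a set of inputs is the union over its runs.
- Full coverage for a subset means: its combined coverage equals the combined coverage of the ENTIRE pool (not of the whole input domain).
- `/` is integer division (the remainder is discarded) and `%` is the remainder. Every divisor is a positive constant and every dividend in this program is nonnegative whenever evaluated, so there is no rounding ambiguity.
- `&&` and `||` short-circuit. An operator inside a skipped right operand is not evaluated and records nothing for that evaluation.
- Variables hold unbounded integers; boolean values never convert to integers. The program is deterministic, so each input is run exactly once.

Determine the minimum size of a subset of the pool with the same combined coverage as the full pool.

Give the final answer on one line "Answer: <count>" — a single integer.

test 1 (b=6, z=9) fires B2->S, B1->T, B4->E, B3->F, B6->S, B5->F; hits B1=T, B2=S, B3=F, B4=E, B5=F, B6=S
test 2 (b=7, z=4) fires B2->E, B1->F, B4->S, B3->F, B6->S, B5->F; hits B1=F, B2=E, B3=F, B4=S, B5=F, B6=S
test 3 (b=6, z=2) fires B2->S, B1->T, B4->S, B3->F, B6->S, B5->F; hits B1=T, B2=S, B3=F, B4=S, B5=F, B6=S
test 4 (b=1, z=11) fires B2->E, B1->T, B4->E, B3->F, B6->E, B5->T; hits B1=T, B2=E, B3=F, B4=E, B5=T, B6=E
test 5 (b=3, z=10) fires B2->E, B1->F, B4->E, B3->F, B6->E, B5->F; hits B1=F, B2=E, B3=F, B4=E, B5=F, B6=E
test 6 (b=1, z=8) fires B2->E, B1->F, B4->E, B3->F, B6->E, B5->T; hits B1=F, B2=E, B3=F, B4=E, B5=T, B6=E
test 7 (b=5, z=4) fires B2->E, B1->F, B4->S, B3->F, B6->S, B5->F; hits B1=F, B2=E, B3=F, B4=S, B5=F, B6=S
test 8 (b=2, z=8) fires B2->S, B1->T, B4->E, B3->F, B6->E, B5->T; hits B1=T, B2=S, B3=F, B4=E, B5=T, B6=E
pool-wide coverage (11 outcomes): B1=T, B1=F, B2=S, B2=E, B3=F, B4=S, B4=E, B5=T, B5=F, B6=S, B6=E
checked all size-1 subsets: none covers 11 outcomes (max 6/11)
inputs {2, 8} (size 2) cover everything; no size-2 subset with a lexicographically smaller index list covers all 11

Answer: 2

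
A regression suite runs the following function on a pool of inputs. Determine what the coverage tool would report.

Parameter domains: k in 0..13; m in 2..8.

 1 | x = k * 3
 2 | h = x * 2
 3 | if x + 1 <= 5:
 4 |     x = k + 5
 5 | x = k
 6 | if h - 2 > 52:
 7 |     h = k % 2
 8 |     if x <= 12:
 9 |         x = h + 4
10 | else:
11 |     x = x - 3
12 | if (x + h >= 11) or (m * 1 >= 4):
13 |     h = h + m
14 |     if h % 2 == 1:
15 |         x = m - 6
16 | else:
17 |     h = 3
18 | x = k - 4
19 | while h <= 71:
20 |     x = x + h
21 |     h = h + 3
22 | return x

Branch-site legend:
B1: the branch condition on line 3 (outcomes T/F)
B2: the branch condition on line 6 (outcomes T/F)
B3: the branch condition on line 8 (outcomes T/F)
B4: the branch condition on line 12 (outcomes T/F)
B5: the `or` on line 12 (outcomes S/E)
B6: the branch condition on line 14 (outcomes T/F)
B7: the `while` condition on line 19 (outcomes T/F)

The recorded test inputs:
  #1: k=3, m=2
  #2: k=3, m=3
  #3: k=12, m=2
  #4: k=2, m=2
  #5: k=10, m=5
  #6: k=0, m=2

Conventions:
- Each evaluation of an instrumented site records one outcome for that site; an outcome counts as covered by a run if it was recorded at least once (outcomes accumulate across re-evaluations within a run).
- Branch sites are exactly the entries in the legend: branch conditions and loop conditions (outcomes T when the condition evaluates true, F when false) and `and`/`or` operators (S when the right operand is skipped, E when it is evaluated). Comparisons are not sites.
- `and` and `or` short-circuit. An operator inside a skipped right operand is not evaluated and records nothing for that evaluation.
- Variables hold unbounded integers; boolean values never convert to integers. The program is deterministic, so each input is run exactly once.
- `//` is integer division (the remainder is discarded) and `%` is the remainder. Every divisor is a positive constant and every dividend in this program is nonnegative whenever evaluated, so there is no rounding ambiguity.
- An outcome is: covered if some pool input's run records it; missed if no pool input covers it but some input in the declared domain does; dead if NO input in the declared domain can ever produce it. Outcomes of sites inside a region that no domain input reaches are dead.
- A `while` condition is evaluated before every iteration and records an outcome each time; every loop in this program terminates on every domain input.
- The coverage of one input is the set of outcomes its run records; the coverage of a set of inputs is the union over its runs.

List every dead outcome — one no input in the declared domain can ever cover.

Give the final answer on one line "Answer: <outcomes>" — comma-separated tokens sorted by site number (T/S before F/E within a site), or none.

sweeping the full domain (98 inputs) for each outcome:
  reachable outcomes have witnesses, e.g. B1=T (e.g. k=0, m=2), B1=F (e.g. k=2, m=2), B2=T (e.g. k=10, m=2), B2=F (e.g. k=0, m=2)

Answer: none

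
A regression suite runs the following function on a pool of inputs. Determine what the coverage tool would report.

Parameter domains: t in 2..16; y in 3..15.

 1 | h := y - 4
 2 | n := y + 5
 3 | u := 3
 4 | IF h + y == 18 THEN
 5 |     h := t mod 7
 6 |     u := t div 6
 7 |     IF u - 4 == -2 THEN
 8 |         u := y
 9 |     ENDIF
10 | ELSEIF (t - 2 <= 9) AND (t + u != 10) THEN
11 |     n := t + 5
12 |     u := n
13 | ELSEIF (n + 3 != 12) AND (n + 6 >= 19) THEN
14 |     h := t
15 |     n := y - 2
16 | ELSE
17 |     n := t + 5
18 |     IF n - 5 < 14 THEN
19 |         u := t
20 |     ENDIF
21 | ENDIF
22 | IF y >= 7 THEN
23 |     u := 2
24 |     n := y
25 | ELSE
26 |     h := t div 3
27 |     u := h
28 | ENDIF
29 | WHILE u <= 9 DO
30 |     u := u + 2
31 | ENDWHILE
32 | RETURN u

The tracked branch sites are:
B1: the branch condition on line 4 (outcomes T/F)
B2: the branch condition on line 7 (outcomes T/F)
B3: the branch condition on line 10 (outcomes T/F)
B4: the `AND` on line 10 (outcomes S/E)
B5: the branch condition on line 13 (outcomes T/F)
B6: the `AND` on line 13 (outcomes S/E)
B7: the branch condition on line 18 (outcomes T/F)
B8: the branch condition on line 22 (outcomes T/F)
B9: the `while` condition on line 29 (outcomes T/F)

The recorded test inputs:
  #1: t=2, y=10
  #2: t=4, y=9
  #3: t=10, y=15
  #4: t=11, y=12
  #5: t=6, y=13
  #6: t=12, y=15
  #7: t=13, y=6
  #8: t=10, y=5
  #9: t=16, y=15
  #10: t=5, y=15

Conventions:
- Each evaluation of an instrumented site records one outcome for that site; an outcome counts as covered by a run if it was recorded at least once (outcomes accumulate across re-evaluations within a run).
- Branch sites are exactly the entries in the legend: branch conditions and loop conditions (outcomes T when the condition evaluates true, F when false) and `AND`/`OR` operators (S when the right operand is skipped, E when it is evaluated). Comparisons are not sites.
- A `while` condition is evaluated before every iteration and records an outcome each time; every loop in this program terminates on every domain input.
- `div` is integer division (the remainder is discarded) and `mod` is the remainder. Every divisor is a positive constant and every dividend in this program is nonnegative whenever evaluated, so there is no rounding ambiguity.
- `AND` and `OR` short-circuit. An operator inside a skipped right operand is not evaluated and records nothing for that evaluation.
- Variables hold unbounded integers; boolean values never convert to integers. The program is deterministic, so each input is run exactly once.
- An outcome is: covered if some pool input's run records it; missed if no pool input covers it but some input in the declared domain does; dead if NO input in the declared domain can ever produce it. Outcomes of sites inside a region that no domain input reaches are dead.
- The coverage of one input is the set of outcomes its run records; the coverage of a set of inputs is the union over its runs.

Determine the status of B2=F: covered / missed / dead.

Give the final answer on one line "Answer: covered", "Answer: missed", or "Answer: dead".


no pool input records B2=F
but domain input (t=2, y=11) does record it -> reachable, so missed
Answer: missed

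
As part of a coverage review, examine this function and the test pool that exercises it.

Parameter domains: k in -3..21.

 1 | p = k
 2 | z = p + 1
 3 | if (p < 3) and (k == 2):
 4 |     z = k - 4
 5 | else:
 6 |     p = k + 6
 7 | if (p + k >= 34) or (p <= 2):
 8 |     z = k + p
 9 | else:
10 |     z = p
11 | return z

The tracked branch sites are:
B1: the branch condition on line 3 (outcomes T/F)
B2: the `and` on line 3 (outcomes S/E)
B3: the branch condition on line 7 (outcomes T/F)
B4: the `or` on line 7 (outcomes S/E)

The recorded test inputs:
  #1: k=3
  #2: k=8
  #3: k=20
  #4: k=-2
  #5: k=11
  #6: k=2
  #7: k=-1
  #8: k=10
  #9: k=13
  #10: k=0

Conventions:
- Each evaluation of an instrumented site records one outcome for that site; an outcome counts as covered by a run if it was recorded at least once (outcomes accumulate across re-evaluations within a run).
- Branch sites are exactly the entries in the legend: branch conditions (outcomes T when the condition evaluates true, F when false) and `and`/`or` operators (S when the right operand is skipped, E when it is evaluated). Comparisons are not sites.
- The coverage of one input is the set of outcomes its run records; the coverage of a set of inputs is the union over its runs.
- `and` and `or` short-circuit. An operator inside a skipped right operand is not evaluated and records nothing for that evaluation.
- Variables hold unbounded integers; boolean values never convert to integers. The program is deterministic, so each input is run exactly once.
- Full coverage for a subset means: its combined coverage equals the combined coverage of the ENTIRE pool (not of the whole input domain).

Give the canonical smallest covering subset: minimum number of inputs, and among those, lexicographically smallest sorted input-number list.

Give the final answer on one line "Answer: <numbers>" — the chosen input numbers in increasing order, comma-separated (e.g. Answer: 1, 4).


run #1 (k=3) runs B2->S, B1->F, B4->E, B3->F; records B1=F, B2=S, B3=F, B4=E
run #2 (k=8) runs B2->S, B1->F, B4->E, B3->F; records B1=F, B2=S, B3=F, B4=E
run #3 (k=20) runs B2->S, B1->F, B4->S, B3->T; records B1=F, B2=S, B3=T, B4=S
run #4 (k=-2) runs B2->E, B1->F, B4->E, B3->F; records B1=F, B2=E, B3=F, B4=E
run #5 (k=11) runs B2->S, B1->F, B4->E, B3->F; records B1=F, B2=S, B3=F, B4=E
run #6 (k=2) runs B2->E, B1->T, B4->E, B3->T; records B1=T, B2=E, B3=T, B4=E
run #7 (k=-1) runs B2->E, B1->F, B4->E, B3->F; records B1=F, B2=E, B3=F, B4=E
run #8 (k=10) runs B2->S, B1->F, B4->E, B3->F; records B1=F, B2=S, B3=F, B4=E
run #9 (k=13) runs B2->S, B1->F, B4->E, B3->F; records B1=F, B2=S, B3=F, B4=E
run #10 (k=0) runs B2->E, B1->F, B4->E, B3->F; records B1=F, B2=E, B3=F, B4=E
together the pool reaches 8 outcomes: B1=T, B1=F, B2=S, B2=E, B3=T, B3=F, B4=S, B4=E
no size-1 subset reaches all 8 outcomes (best union: 4/8)
no size-2 subset reaches all 8 outcomes (best union: 7/8)
size 3: inputs {1, 3, 6} cover all 8 outcomes, and no lexicographically smaller subset of this size does
Answer: 1, 3, 6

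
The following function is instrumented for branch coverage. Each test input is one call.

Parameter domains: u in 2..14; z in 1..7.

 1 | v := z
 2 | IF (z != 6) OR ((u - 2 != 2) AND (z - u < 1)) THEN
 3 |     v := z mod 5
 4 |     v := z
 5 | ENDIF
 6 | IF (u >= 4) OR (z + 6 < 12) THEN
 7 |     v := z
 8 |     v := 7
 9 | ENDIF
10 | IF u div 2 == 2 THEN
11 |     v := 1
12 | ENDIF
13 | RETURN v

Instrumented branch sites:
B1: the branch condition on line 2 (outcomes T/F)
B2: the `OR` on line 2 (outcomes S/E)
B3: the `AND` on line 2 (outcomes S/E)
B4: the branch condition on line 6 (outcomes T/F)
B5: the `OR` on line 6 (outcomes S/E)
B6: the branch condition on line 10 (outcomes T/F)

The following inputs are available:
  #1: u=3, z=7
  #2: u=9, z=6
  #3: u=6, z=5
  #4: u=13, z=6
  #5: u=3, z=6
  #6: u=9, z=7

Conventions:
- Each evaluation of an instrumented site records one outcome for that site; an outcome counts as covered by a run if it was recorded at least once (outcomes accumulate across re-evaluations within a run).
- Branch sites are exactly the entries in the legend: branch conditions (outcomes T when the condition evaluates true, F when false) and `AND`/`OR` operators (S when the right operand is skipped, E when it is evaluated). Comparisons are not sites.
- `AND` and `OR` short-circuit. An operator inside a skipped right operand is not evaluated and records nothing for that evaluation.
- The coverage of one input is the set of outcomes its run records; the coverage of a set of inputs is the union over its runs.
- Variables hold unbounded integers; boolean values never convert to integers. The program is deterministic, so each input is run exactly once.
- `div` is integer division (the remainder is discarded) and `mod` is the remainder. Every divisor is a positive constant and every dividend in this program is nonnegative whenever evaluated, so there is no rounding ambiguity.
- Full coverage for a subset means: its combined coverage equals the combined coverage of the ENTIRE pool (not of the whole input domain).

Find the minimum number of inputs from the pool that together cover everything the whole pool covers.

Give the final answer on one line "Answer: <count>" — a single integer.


test 1 (u=3, z=7) fires B2->S, B1->T, B5->E, B4->F, B6->F; hits B1=T, B2=S, B4=F, B5=E, B6=F
test 2 (u=9, z=6) fires B2->E, B3->E, B1->T, B5->S, B4->T, B6->F; hits B1=T, B2=E, B3=E, B4=T, B5=S, B6=F
test 3 (u=6, z=5) fires B2->S, B1->T, B5->S, B4->T, B6->F; hits B1=T, B2=S, B4=T, B5=S, B6=F
test 4 (u=13, z=6) fires B2->E, B3->E, B1->T, B5->S, B4->T, B6->F; hits B1=T, B2=E, B3=E, B4=T, B5=S, B6=F
test 5 (u=3, z=6) fires B2->E, B3->E, B1->F, B5->E, B4->F, B6->F; hits B1=F, B2=E, B3=E, B4=F, B5=E, B6=F
test 6 (u=9, z=7) fires B2->S, B1->T, B5->S, B4->T, B6->F; hits B1=T, B2=S, B4=T, B5=S, B6=F
pool-wide coverage (10 outcomes): B1=T, B1=F, B2=S, B2=E, B3=E, B4=T, B4=F, B5=S, B5=E, B6=F
checked all size-1 subsets: none covers 10 outcomes (max 6/10)
the canonical winner is {3, 5}: size 2, full 10-outcome coverage, earliest index list among size-2 covers
Answer: 2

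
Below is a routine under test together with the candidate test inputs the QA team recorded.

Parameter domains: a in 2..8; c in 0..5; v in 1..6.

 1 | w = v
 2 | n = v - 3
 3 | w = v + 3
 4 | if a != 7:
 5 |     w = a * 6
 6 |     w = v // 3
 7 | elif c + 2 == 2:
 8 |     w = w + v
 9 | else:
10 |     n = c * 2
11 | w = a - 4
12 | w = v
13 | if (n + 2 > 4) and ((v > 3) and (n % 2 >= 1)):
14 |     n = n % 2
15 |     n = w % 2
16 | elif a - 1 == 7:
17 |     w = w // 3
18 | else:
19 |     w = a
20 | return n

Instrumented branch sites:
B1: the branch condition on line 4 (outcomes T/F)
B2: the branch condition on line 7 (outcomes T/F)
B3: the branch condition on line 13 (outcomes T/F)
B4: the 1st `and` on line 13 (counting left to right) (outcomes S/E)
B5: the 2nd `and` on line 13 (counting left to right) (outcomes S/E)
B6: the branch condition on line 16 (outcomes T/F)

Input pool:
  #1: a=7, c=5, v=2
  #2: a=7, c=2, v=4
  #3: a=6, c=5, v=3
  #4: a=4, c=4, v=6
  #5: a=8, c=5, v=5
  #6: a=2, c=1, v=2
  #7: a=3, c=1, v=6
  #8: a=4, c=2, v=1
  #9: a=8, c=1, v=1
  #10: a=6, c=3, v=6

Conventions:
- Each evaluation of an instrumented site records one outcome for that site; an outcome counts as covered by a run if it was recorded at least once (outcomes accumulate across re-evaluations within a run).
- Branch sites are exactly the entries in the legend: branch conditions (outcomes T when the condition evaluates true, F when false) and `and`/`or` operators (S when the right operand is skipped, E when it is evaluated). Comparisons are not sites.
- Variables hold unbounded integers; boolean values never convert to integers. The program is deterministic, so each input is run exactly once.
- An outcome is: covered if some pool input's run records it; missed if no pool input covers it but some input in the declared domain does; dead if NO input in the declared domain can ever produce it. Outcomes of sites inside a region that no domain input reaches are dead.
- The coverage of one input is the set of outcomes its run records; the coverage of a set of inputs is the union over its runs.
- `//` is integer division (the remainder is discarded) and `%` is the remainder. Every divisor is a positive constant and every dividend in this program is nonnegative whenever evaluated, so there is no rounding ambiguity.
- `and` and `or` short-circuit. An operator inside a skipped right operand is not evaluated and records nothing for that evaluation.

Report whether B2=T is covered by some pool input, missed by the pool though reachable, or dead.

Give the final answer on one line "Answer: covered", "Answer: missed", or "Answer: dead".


no pool input records B2=T
but domain input (a=7, c=0, v=1) does record it -> reachable, so missed
Answer: missed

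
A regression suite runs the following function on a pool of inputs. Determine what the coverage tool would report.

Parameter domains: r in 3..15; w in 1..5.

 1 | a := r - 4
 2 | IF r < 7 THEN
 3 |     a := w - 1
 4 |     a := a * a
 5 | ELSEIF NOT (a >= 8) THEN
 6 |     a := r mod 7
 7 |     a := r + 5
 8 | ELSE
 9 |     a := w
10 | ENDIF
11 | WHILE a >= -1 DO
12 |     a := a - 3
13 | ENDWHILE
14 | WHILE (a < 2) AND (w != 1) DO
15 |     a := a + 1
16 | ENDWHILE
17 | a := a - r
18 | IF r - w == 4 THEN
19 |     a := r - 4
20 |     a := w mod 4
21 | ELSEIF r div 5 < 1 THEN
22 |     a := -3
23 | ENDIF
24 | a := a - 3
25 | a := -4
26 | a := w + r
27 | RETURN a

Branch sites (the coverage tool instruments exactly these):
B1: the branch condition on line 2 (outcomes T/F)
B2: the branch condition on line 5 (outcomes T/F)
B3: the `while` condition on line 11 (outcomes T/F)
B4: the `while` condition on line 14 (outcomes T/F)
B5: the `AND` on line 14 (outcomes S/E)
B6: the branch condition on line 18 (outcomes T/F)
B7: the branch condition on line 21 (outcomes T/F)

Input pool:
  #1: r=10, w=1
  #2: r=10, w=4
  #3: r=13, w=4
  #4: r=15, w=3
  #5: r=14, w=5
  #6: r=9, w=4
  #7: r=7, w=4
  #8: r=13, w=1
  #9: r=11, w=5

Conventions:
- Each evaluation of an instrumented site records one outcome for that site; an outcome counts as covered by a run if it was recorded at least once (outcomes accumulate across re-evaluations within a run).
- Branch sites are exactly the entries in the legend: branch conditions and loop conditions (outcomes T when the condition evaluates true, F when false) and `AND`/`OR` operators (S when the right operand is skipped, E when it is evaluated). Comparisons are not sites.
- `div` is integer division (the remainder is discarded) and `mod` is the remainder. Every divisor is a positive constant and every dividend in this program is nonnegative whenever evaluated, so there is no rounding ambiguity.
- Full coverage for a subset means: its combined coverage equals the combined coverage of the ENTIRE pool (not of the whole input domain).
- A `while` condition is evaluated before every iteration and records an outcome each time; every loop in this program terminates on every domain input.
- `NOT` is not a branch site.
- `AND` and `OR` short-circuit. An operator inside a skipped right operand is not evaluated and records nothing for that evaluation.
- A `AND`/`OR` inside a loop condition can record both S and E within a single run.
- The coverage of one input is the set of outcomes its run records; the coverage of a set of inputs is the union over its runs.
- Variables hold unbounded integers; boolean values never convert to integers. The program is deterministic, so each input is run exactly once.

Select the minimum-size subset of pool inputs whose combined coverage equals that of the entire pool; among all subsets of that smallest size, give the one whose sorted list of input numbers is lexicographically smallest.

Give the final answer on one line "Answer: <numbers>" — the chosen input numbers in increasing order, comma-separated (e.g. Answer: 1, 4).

run #1 (r=10, w=1) runs B1->F, B2->T, B3->T, B3->T, B3->T, B3->T, B3->T, B3->T, B3->F, B5->E, B4->F, B6->F, B7->F; records B1=F, B2=T, B3=T, B3=F, B4=F, B5=E, B6=F, B7=F
run #2 (r=10, w=4) runs B1->F, B2->T, B3->T, B3->T, B3->T, B3->T, B3->T, B3->T, B3->F, B5->E, B4->T, B5->E, B4->T, B5->E, ...; records B1=F, B2=T, B3=T, B3=F, B4=T, B4=F, B5=S, B5=E, B6=F, B7=F
run #3 (r=13, w=4) runs B1->F, B2->F, B3->T, B3->T, B3->F, B5->E, B4->T, B5->E, B4->T, B5->E, B4->T, B5->E, B4->T, B5->S, ...; records B1=F, B2=F, B3=T, B3=F, B4=T, B4=F, B5=S, B5=E, B6=F, B7=F
run #4 (r=15, w=3) runs B1->F, B2->F, B3->T, B3->T, B3->F, B5->E, B4->T, B5->E, B4->T, B5->E, B4->T, B5->E, B4->T, B5->E, ...; records B1=F, B2=F, B3=T, B3=F, B4=T, B4=F, B5=S, B5=E, B6=F, B7=F
run #5 (r=14, w=5) runs B1->F, B2->F, B3->T, B3->T, B3->T, B3->F, B5->E, B4->T, B5->E, B4->T, B5->E, B4->T, B5->E, B4->T, ...; records B1=F, B2=F, B3=T, B3=F, B4=T, B4=F, B5=S, B5=E, B6=F, B7=F
run #6 (r=9, w=4) runs B1->F, B2->T, B3->T, B3->T, B3->T, B3->T, B3->T, B3->T, B3->F, B5->E, B4->T, B5->E, B4->T, B5->E, ...; records B1=F, B2=T, B3=T, B3=F, B4=T, B4=F, B5=S, B5=E, B6=F, B7=F
run #7 (r=7, w=4) runs B1->F, B2->T, B3->T, B3->T, B3->T, B3->T, B3->T, B3->F, B5->E, B4->T, B5->E, B4->T, B5->E, B4->T, ...; records B1=F, B2=T, B3=T, B3=F, B4=T, B4=F, B5=S, B5=E, B6=F, B7=F
run #8 (r=13, w=1) runs B1->F, B2->F, B3->T, B3->F, B5->E, B4->F, B6->F, B7->F; records B1=F, B2=F, B3=T, B3=F, B4=F, B5=E, B6=F, B7=F
run #9 (r=11, w=5) runs B1->F, B2->T, B3->T, B3->T, B3->T, B3->T, B3->T, B3->T, B3->F, B5->E, B4->T, B5->E, B4->T, B5->E, ...; records B1=F, B2=T, B3=T, B3=F, B4=T, B4=F, B5=S, B5=E, B6=F, B7=F
together the pool reaches 11 outcomes: B1=F, B2=T, B2=F, B3=T, B3=F, B4=T, B4=F, B5=S, B5=E, B6=F, B7=F
size 1 is not enough: best union over all size-1 subsets is 10/11
inputs {1, 3} (size 2) cover everything; no size-2 subset with a lexicographically smaller index list covers all 11

Answer: 1, 3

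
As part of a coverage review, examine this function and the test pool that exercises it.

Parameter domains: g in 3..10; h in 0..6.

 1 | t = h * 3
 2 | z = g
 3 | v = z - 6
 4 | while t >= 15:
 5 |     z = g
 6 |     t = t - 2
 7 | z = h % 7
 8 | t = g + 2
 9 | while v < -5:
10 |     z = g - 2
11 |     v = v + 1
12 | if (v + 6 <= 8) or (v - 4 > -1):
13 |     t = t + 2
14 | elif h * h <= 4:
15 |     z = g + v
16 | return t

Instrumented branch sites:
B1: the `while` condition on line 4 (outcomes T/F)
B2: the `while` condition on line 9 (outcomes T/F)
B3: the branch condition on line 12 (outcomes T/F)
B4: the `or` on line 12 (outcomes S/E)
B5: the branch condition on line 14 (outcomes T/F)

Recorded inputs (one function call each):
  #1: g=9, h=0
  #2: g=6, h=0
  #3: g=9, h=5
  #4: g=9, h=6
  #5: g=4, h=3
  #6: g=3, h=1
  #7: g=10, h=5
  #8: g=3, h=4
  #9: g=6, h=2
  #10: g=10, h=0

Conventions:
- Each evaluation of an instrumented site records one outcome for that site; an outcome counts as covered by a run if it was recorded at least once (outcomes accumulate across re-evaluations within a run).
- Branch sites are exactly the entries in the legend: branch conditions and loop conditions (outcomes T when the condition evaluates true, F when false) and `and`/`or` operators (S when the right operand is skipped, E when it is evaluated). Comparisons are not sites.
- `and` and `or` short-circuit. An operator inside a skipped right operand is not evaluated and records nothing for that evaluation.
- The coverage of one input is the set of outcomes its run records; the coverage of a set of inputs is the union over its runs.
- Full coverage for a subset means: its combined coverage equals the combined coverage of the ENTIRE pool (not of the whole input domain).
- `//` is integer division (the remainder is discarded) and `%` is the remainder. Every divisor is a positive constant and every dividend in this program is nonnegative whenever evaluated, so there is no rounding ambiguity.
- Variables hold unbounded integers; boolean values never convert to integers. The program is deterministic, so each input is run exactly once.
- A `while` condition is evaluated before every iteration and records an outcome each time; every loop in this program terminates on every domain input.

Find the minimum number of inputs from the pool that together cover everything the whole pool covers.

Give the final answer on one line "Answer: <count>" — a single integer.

#1 (g=9, h=0) -> B1->F, B2->F, B4->E, B3->F, B5->T; covered: B1=F, B2=F, B3=F, B4=E, B5=T
#2 (g=6, h=0) -> B1->F, B2->F, B4->S, B3->T; covered: B1=F, B2=F, B3=T, B4=S
#3 (g=9, h=5) -> B1->T, B1->F, B2->F, B4->E, B3->F, B5->F; covered: B1=T, B1=F, B2=F, B3=F, B4=E, B5=F
#4 (g=9, h=6) -> B1->T, B1->T, B1->F, B2->F, B4->E, B3->F, B5->F; covered: B1=T, B1=F, B2=F, B3=F, B4=E, B5=F
#5 (g=4, h=3) -> B1->F, B2->F, B4->S, B3->T; covered: B1=F, B2=F, B3=T, B4=S
#6 (g=3, h=1) -> B1->F, B2->F, B4->S, B3->T; covered: B1=F, B2=F, B3=T, B4=S
#7 (g=10, h=5) -> B1->T, B1->F, B2->F, B4->E, B3->T; covered: B1=T, B1=F, B2=F, B3=T, B4=E
#8 (g=3, h=4) -> B1->F, B2->F, B4->S, B3->T; covered: B1=F, B2=F, B3=T, B4=S
#9 (g=6, h=2) -> B1->F, B2->F, B4->S, B3->T; covered: B1=F, B2=F, B3=T, B4=S
#10 (g=10, h=0) -> B1->F, B2->F, B4->E, B3->T; covered: B1=F, B2=F, B3=T, B4=E
the full pool covers 9 outcomes: B1=T, B1=F, B2=F, B3=T, B3=F, B4=S, B4=E, B5=T, B5=F
size 1 is not enough: best union over all size-1 subsets is 6/9
size 2 is not enough: best union over all size-2 subsets is 8/9
the canonical winner is {1, 2, 3}: size 3, full 9-outcome coverage, earliest index list among size-3 covers

Answer: 3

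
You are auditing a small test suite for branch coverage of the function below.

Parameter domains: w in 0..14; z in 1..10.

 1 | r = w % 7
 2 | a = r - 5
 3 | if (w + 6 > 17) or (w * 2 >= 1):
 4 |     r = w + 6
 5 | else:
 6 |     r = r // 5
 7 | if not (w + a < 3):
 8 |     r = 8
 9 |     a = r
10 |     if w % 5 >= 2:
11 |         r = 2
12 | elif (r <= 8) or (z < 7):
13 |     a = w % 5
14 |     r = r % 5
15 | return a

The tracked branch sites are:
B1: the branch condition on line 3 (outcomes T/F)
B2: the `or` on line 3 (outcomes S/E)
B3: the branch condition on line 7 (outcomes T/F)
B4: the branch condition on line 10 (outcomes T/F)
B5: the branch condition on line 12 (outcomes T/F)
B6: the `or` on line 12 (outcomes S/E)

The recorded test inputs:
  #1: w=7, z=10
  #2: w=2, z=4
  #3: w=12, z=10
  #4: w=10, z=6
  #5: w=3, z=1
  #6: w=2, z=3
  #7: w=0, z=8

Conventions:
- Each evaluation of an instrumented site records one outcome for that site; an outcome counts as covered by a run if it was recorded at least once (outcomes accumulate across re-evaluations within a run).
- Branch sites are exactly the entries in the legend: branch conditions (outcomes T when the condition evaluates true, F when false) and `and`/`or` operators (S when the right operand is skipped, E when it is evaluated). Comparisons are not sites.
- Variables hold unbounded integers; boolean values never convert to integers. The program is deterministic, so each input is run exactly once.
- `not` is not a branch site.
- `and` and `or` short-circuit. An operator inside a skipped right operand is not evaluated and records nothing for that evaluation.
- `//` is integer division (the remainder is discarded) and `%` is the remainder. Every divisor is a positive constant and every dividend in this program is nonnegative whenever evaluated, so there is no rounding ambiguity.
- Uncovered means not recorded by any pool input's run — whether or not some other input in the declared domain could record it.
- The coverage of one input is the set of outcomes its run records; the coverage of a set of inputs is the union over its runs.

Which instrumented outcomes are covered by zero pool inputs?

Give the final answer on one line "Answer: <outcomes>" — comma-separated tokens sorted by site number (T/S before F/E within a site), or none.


#1 (w=7, z=10) -> B2->E, B1->T, B3->F, B6->E, B5->F; covered: B1=T, B2=E, B3=F, B5=F, B6=E
#2 (w=2, z=4) -> B2->E, B1->T, B3->F, B6->S, B5->T; covered: B1=T, B2=E, B3=F, B5=T, B6=S
#3 (w=12, z=10) -> B2->S, B1->T, B3->T, B4->T; covered: B1=T, B2=S, B3=T, B4=T
#4 (w=10, z=6) -> B2->E, B1->T, B3->T, B4->F; covered: B1=T, B2=E, B3=T, B4=F
#5 (w=3, z=1) -> B2->E, B1->T, B3->F, B6->E, B5->T; covered: B1=T, B2=E, B3=F, B5=T, B6=E
#6 (w=2, z=3) -> B2->E, B1->T, B3->F, B6->S, B5->T; covered: B1=T, B2=E, B3=F, B5=T, B6=S
#7 (w=0, z=8) -> B2->E, B1->F, B3->F, B6->S, B5->T; covered: B1=F, B2=E, B3=F, B5=T, B6=S
union over the pool: B1=T, B1=F, B2=S, B2=E, B3=T, B3=F, B4=T, B4=F, B5=T, B5=F, B6=S, B6=E
uncovered (0 of 12): none
Answer: none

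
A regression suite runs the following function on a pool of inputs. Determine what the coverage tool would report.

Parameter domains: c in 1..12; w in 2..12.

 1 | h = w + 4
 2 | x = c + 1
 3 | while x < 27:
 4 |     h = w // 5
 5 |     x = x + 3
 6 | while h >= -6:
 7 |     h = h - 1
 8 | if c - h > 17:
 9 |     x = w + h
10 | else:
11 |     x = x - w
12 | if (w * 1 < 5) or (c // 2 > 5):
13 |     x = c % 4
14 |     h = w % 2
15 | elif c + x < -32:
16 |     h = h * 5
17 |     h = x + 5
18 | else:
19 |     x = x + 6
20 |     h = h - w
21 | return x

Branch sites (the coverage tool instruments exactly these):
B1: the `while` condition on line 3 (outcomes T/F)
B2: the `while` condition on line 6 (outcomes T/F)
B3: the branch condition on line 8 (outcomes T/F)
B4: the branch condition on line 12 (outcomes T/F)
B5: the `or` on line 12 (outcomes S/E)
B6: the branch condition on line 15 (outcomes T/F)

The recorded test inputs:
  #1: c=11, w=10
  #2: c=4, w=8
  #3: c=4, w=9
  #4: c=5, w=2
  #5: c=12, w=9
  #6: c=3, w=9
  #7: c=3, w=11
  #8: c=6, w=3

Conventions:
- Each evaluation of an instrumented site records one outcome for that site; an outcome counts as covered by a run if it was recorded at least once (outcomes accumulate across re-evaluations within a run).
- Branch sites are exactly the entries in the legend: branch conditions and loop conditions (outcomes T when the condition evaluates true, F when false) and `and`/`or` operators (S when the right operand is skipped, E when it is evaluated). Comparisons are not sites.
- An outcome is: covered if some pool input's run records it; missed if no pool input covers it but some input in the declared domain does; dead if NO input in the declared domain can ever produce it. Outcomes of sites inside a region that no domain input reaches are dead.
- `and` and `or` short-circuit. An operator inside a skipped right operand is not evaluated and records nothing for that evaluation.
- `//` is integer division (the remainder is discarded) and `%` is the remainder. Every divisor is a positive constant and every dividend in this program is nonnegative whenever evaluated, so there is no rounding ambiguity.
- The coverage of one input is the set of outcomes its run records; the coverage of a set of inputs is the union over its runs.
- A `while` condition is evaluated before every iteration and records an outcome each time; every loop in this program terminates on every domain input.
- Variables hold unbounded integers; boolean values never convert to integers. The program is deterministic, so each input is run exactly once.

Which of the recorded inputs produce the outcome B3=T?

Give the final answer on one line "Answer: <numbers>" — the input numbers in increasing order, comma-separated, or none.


input #1 (c=11, w=10): hits B3=T
input #2 (c=4, w=8): never hits B3=T
input #3 (c=4, w=9): never hits B3=T
input #4 (c=5, w=2): never hits B3=T
input #5 (c=12, w=9): hits B3=T
input #6 (c=3, w=9): never hits B3=T
input #7 (c=3, w=11): never hits B3=T
input #8 (c=6, w=3): never hits B3=T
Answer: 1, 5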